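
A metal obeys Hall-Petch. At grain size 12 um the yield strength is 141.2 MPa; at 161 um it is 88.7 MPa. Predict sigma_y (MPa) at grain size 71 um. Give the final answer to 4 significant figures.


sigma_y = sigma0 + k / sqrt(d)
1/sqrt(d1) = 1/sqrt(1.2e-05) = 288.675;  1/sqrt(d2) = 78.811
k = (sigma1 - sigma2) / (1/sqrt(d1) - 1/sqrt(d2)) = (141.2 - 88.7) / (288.675 - 78.811) = 0.250162 MPa*m^0.5
sigma0 = sigma1 - k/sqrt(d1) = 141.2 - 0.250162*288.675 = 68.9845 MPa
sigma_y(d3) = 68.9845 + 0.250162 / sqrt(7.1e-05) = 98.67 MPa


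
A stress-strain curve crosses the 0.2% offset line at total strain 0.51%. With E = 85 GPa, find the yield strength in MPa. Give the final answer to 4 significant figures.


Offset strain = 0.002
Elastic strain at yield = total_strain - offset = 5.1e-03 - 0.002 = 3.1e-03
sigma_y = E * elastic_strain = 85000 * 3.1e-03
sigma_y = 263.5 MPa


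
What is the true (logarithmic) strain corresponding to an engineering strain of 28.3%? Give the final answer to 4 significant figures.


epsilon_true = ln(1 + epsilon_eng)
epsilon_true = ln(1 + 0.283)
epsilon_true = 0.2492


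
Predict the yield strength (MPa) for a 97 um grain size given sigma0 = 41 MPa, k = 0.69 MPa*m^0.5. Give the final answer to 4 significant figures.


sigma_y = sigma0 + k / sqrt(d)
d = 97 um = 9.7e-05 m
sigma_y = 41 + 0.69 / sqrt(9.7e-05)
sigma_y = 111.1 MPa


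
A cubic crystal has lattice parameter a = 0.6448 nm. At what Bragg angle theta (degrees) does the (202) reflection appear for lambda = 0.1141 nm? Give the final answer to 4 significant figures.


d = a / sqrt(h^2+k^2+l^2)
d = 0.6448 / sqrt(8) = 0.227971 nm
lambda = 2*d*sin(theta)  =>  sin(theta) = lambda / (2*d)
sin(theta) = 0.1141 / (2 * 0.227971) = 0.250251
theta = 14.49 deg


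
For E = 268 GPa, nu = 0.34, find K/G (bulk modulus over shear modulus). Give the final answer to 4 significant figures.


G = E / (2*(1+nu))
G = 268 / (2*(1+0.34)) = 100 GPa
K = E / (3*(1-2*nu))
K = 268 / (3*(1-2*0.34)) = 279.167 GPa
K/G = 279.167 / 100 = 2.792


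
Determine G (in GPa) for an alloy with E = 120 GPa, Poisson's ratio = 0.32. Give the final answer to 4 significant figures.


G = E / (2*(1+nu))
G = 120 / (2*(1+0.32))
G = 45.45 GPa


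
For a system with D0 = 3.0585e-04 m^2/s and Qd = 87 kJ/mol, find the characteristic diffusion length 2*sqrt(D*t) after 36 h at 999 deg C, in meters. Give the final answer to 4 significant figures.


Step 1: D = D0 * exp(-Qd/(R*T))
T = 1272.15 K
D = 3.0585e-04 * exp(-87e3 / (8.314 * 1272.15)) = 8.18745e-08 m^2/s
Step 2: L = 2*sqrt(D*t)
t = 36 h = 129600 s
L = 2*sqrt(8.18745e-08 * 129600) = 0.206 m


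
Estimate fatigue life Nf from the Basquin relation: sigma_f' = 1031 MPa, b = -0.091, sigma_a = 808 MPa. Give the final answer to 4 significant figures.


sigma_a = sigma_f' * (2*Nf)^b
2*Nf = (sigma_a / sigma_f')^(1/b)
2*Nf = (808 / 1031)^(1/-0.091)
2*Nf = 14.5599
Nf = 7.28 cycles


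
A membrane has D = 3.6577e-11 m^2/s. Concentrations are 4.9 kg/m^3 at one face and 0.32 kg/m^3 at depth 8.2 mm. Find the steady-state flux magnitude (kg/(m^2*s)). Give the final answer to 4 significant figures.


J = -D * (dC/dx) = D * (C1 - C2) / dx
J = 3.6577e-11 * (4.9 - 0.32) / 8.2e-03
J = 2.043e-08 kg/(m^2*s)


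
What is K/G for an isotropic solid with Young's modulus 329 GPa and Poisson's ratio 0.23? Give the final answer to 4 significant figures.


G = E / (2*(1+nu))
G = 329 / (2*(1+0.23)) = 133.74 GPa
K = E / (3*(1-2*nu))
K = 329 / (3*(1-2*0.23)) = 203.086 GPa
K/G = 203.086 / 133.74 = 1.519


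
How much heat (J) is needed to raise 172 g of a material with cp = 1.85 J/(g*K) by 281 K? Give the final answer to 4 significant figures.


Q = m * cp * dT
Q = 172 * 1.85 * 281
Q = 89410 J


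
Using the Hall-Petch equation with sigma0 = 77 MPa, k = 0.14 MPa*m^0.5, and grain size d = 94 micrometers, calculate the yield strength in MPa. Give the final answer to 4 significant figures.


sigma_y = sigma0 + k / sqrt(d)
d = 94 um = 9.4e-05 m
sigma_y = 77 + 0.14 / sqrt(9.4e-05)
sigma_y = 91.44 MPa


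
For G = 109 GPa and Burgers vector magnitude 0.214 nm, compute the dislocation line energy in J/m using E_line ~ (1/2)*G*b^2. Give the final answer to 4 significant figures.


E = G*b^2/2
b = 0.214 nm = 2.14e-10 m
G = 109 GPa = 1.09e+11 Pa
E = 0.5 * 1.09e+11 * (2.14e-10)^2
E = 2.496e-09 J/m


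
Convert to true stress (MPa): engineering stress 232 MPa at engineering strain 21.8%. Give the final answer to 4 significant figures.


sigma_true = sigma_eng * (1 + epsilon_eng)
sigma_true = 232 * (1 + 0.218)
sigma_true = 282.6 MPa


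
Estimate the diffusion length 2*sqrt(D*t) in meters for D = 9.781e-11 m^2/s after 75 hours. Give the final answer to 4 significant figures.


t = 75 hr = 270000 s
Diffusion length = 2*sqrt(D*t)
= 2*sqrt(9.781e-11 * 270000)
= 0.01028 m


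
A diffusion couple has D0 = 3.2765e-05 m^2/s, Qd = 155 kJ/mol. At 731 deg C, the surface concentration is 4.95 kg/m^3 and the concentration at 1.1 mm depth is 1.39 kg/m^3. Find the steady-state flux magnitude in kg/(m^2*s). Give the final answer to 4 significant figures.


Step 1: D = D0 * exp(-Qd/(R*T))
T = 731 + 273.15 = 1004.15 K
D = 3.2765e-05 * exp(-155e3 / (8.314 * 1004.15)) = 2.83277e-13 m^2/s
Step 2: J = D * (C1 - C2) / dx
J = 2.83277e-13 * (4.95 - 1.39) / 1.1e-03
J = 9.168e-10 kg/(m^2*s)


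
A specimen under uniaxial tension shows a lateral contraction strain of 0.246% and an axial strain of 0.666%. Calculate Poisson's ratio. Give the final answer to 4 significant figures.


nu = -epsilon_lat / epsilon_axial
Lateral strain is contraction (negative), so using magnitudes:
nu = 0.246 / 0.666
nu = 0.3694


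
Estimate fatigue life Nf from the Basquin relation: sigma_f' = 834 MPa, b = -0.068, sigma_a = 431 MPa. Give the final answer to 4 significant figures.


sigma_a = sigma_f' * (2*Nf)^b
2*Nf = (sigma_a / sigma_f')^(1/b)
2*Nf = (431 / 834)^(1/-0.068)
2*Nf = 16444.2
Nf = 8222 cycles


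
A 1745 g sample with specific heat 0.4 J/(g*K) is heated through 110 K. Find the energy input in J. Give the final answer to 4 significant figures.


Q = m * cp * dT
Q = 1745 * 0.4 * 110
Q = 76780 J


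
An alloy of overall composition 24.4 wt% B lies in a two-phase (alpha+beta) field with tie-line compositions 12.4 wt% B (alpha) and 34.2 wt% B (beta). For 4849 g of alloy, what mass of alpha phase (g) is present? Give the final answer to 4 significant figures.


f_alpha = (C_beta - C0) / (C_beta - C_alpha)
f_alpha = (34.2 - 24.4) / (34.2 - 12.4) = 0.449541
m_alpha = f_alpha * m_total = 0.449541 * 4849 = 2180 g


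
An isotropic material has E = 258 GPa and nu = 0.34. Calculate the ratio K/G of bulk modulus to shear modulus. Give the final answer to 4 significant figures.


G = E / (2*(1+nu))
G = 258 / (2*(1+0.34)) = 96.2687 GPa
K = E / (3*(1-2*nu))
K = 258 / (3*(1-2*0.34)) = 268.75 GPa
K/G = 268.75 / 96.2687 = 2.792


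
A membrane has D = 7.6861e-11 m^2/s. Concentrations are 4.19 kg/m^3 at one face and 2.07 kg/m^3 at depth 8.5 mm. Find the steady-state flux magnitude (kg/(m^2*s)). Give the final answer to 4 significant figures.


J = -D * (dC/dx) = D * (C1 - C2) / dx
J = 7.6861e-11 * (4.19 - 2.07) / 8.5e-03
J = 1.917e-08 kg/(m^2*s)


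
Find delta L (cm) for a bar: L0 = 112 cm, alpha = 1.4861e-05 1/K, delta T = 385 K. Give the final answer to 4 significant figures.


dL = L0 * alpha * dT
dL = 112 * 1.4861e-05 * 385
dL = 0.6408 cm


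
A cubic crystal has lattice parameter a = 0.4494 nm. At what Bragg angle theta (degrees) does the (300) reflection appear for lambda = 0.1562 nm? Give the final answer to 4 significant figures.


d = a / sqrt(h^2+k^2+l^2)
d = 0.4494 / sqrt(9) = 0.1498 nm
lambda = 2*d*sin(theta)  =>  sin(theta) = lambda / (2*d)
sin(theta) = 0.1562 / (2 * 0.1498) = 0.521362
theta = 31.42 deg


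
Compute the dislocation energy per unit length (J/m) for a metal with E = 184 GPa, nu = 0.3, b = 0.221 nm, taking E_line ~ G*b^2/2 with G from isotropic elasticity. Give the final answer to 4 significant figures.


Step 1: G = E / (2*(1+nu))
G = 184 / (2*(1+0.3)) = 70.7692 GPa = 7.07692e+10 Pa
Step 2: E_line = G*b^2/2
b = 0.221 nm = 2.21e-10 m
E_line = 0.5 * 7.07692e+10 * (2.21e-10)^2 = 1.728e-09 J/m


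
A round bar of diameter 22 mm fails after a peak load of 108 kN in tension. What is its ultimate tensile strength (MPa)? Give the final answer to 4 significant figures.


A0 = pi*(d/2)^2 = pi*(22/2)^2 = 380.133 mm^2
UTS = F_max / A0 = 108*1000 / 380.133
UTS = 284.1 MPa


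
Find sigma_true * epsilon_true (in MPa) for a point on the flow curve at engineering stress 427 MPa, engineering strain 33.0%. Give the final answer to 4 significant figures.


sigma_true = sigma_eng * (1 + epsilon_eng)
sigma_true = 427 * (1 + 0.33) = 567.91 MPa
epsilon_true = ln(1 + epsilon_eng)
epsilon_true = ln(1 + 0.33) = 0.285179
sigma_true * epsilon_true = 567.91 * 0.285179 = 162 MPa


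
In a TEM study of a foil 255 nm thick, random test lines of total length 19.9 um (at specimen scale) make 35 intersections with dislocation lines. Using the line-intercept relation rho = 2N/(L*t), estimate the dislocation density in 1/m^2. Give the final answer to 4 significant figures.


rho = 2N / (L * t)
L = 19.9 um = 1.99e-05 m, t = 255 nm = 2.55e-07 m
rho = 2 * 35 / (1.99e-05 * 2.55e-07)
rho = 1.379e+13 1/m^2


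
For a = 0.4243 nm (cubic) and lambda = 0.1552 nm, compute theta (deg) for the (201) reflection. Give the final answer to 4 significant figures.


d = a / sqrt(h^2+k^2+l^2)
d = 0.4243 / sqrt(5) = 0.189753 nm
lambda = 2*d*sin(theta)  =>  sin(theta) = lambda / (2*d)
sin(theta) = 0.1552 / (2 * 0.189753) = 0.408953
theta = 24.14 deg


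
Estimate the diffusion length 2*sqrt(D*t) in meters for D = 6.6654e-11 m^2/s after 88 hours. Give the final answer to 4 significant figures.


t = 88 hr = 316800 s
Diffusion length = 2*sqrt(D*t)
= 2*sqrt(6.6654e-11 * 316800)
= 9.19e-03 m


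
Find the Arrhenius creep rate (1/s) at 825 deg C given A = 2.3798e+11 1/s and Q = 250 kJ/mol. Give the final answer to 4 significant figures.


rate = A * exp(-Q / (R*T))
T = 825 + 273.15 = 1098.15 K
rate = 2.3798e+11 * exp(-250e3 / (8.314 * 1098.15))
rate = 0.3052 1/s


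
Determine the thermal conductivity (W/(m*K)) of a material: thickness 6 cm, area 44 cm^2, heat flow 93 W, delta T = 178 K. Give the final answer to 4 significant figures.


k = Q*L / (A*dT)
L = 0.06 m, A = 4.4e-03 m^2
k = 93 * 0.06 / (4.4e-03 * 178)
k = 7.125 W/(m*K)


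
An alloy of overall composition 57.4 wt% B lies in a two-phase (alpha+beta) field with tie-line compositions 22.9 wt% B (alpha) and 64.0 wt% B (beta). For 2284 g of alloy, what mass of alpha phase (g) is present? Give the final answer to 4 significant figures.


f_alpha = (C_beta - C0) / (C_beta - C_alpha)
f_alpha = (64.0 - 57.4) / (64.0 - 22.9) = 0.160584
m_alpha = f_alpha * m_total = 0.160584 * 2284 = 366.8 g


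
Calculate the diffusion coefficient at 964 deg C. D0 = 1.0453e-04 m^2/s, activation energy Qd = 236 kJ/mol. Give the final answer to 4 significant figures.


D = D0 * exp(-Qd / (R*T))
T = 1237.15 K
D = 1.0453e-04 * exp(-236e3 / (8.314 * 1237.15))
D = 1.134e-14 m^2/s


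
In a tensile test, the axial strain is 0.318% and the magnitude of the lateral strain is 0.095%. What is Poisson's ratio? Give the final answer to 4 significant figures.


nu = -epsilon_lat / epsilon_axial
Lateral strain is contraction (negative), so using magnitudes:
nu = 0.095 / 0.318
nu = 0.2987


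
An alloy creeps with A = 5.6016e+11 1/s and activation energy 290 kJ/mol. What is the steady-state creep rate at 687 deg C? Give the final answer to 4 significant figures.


rate = A * exp(-Q / (R*T))
T = 687 + 273.15 = 960.15 K
rate = 5.6016e+11 * exp(-290e3 / (8.314 * 960.15))
rate = 9.354e-05 1/s


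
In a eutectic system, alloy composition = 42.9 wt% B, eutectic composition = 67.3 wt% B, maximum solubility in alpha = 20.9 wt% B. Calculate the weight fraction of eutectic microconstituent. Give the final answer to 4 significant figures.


f_primary = (C_e - C0) / (C_e - C_alpha_max)
f_primary = (67.3 - 42.9) / (67.3 - 20.9)
f_primary = 0.525862
f_eutectic = 1 - 0.525862 = 0.4741


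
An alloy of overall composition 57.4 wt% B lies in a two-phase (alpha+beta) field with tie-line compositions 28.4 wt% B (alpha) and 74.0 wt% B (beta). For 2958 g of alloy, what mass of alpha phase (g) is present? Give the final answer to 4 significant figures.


f_alpha = (C_beta - C0) / (C_beta - C_alpha)
f_alpha = (74.0 - 57.4) / (74.0 - 28.4) = 0.364035
m_alpha = f_alpha * m_total = 0.364035 * 2958 = 1077 g


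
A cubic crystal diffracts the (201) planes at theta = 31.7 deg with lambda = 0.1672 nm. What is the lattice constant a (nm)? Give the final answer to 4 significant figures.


d = lambda / (2*sin(theta))
d = 0.1672 / (2*sin(31.7 deg))
d = 0.159095 nm
a = d * sqrt(h^2+k^2+l^2) = 0.159095 * sqrt(5)
a = 0.3557 nm


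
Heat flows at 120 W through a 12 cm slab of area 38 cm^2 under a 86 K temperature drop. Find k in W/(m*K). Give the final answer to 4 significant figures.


k = Q*L / (A*dT)
L = 0.12 m, A = 3.8e-03 m^2
k = 120 * 0.12 / (3.8e-03 * 86)
k = 44.06 W/(m*K)


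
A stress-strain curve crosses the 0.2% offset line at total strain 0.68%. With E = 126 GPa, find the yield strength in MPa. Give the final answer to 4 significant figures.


Offset strain = 0.002
Elastic strain at yield = total_strain - offset = 6.8e-03 - 0.002 = 4.8e-03
sigma_y = E * elastic_strain = 126000 * 4.8e-03
sigma_y = 604.8 MPa


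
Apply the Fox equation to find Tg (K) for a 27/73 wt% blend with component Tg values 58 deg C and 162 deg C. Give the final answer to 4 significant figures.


1/Tg = w1/Tg1 + w2/Tg2 (in Kelvin)
Tg1 = 331.15 K, Tg2 = 435.15 K
1/Tg = 0.27/331.15 + 0.73/435.15
Tg = 401.1 K


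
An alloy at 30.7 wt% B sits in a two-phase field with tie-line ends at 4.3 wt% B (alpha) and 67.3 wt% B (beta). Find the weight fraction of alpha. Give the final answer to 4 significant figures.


f_alpha = (C_beta - C0) / (C_beta - C_alpha)
f_alpha = (67.3 - 30.7) / (67.3 - 4.3)
f_alpha = 0.581


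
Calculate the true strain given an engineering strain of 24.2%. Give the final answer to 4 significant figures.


epsilon_true = ln(1 + epsilon_eng)
epsilon_true = ln(1 + 0.242)
epsilon_true = 0.2167


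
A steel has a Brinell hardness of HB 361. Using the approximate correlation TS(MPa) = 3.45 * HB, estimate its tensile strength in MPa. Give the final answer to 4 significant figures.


TS (MPa) = 3.45 * HB
TS = 3.45 * 361
TS = 1245 MPa


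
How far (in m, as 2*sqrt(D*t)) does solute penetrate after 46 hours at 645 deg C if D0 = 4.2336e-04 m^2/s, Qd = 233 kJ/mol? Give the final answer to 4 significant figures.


Step 1: D = D0 * exp(-Qd/(R*T))
T = 918.15 K
D = 4.2336e-04 * exp(-233e3 / (8.314 * 918.15)) = 2.34739e-17 m^2/s
Step 2: L = 2*sqrt(D*t)
t = 46 h = 165600 s
L = 2*sqrt(2.34739e-17 * 165600) = 3.943e-06 m


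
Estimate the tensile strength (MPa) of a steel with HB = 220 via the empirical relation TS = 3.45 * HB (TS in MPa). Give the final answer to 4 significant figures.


TS (MPa) = 3.45 * HB
TS = 3.45 * 220
TS = 759 MPa


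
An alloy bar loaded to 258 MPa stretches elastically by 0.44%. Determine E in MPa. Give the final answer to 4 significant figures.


E = sigma / epsilon
epsilon = 0.44% = 4.4e-03
E = 258 / 4.4e-03
E = 58640 MPa


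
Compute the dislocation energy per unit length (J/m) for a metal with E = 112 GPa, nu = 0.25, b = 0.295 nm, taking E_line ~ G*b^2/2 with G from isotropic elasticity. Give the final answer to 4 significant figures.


Step 1: G = E / (2*(1+nu))
G = 112 / (2*(1+0.25)) = 44.8 GPa = 4.48e+10 Pa
Step 2: E_line = G*b^2/2
b = 0.295 nm = 2.95e-10 m
E_line = 0.5 * 4.48e+10 * (2.95e-10)^2 = 1.949e-09 J/m


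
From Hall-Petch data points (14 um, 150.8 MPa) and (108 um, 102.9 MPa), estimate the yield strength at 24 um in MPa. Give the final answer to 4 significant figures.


sigma_y = sigma0 + k / sqrt(d)
1/sqrt(d1) = 1/sqrt(1.4e-05) = 267.261;  1/sqrt(d2) = 96.225
k = (sigma1 - sigma2) / (1/sqrt(d1) - 1/sqrt(d2)) = (150.8 - 102.9) / (267.261 - 96.225) = 0.280058 MPa*m^0.5
sigma0 = sigma1 - k/sqrt(d1) = 150.8 - 0.280058*267.261 = 75.9514 MPa
sigma_y(d3) = 75.9514 + 0.280058 / sqrt(2.4e-05) = 133.1 MPa


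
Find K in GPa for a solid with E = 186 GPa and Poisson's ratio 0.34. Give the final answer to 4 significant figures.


K = E / (3*(1-2*nu))
K = 186 / (3*(1-2*0.34))
K = 193.8 GPa


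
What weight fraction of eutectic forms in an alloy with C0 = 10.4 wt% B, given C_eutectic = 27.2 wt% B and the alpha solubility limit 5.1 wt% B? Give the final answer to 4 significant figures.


f_primary = (C_e - C0) / (C_e - C_alpha_max)
f_primary = (27.2 - 10.4) / (27.2 - 5.1)
f_primary = 0.760181
f_eutectic = 1 - 0.760181 = 0.2398


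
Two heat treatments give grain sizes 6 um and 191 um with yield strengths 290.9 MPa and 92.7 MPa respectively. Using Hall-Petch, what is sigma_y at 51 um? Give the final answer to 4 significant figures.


sigma_y = sigma0 + k / sqrt(d)
1/sqrt(d1) = 1/sqrt(6e-06) = 408.248;  1/sqrt(d2) = 72.3575
k = (sigma1 - sigma2) / (1/sqrt(d1) - 1/sqrt(d2)) = (290.9 - 92.7) / (408.248 - 72.3575) = 0.590073 MPa*m^0.5
sigma0 = sigma1 - k/sqrt(d1) = 290.9 - 0.590073*408.248 = 50.0038 MPa
sigma_y(d3) = 50.0038 + 0.590073 / sqrt(5.1e-05) = 132.6 MPa


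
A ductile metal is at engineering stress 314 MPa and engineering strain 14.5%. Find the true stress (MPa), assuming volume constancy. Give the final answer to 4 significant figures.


sigma_true = sigma_eng * (1 + epsilon_eng)
sigma_true = 314 * (1 + 0.145)
sigma_true = 359.5 MPa


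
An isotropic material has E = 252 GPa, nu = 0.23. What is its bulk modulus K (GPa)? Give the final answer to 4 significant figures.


K = E / (3*(1-2*nu))
K = 252 / (3*(1-2*0.23))
K = 155.6 GPa


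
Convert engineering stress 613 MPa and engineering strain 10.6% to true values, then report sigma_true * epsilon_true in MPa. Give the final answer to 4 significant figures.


sigma_true = sigma_eng * (1 + epsilon_eng)
sigma_true = 613 * (1 + 0.106) = 677.978 MPa
epsilon_true = ln(1 + epsilon_eng)
epsilon_true = ln(1 + 0.106) = 0.10075
sigma_true * epsilon_true = 677.978 * 0.10075 = 68.31 MPa


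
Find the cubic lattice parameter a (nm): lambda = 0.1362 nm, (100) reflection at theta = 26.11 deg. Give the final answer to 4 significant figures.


d = lambda / (2*sin(theta))
d = 0.1362 / (2*sin(26.11 deg))
d = 0.154739 nm
a = d * sqrt(h^2+k^2+l^2) = 0.154739 * sqrt(1)
a = 0.1547 nm


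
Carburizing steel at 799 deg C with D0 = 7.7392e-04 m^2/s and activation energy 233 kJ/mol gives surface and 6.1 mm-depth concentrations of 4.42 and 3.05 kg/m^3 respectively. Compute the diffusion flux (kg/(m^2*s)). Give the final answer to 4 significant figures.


Step 1: D = D0 * exp(-Qd/(R*T))
T = 799 + 273.15 = 1072.15 K
D = 7.7392e-04 * exp(-233e3 / (8.314 * 1072.15)) = 3.44062e-15 m^2/s
Step 2: J = D * (C1 - C2) / dx
J = 3.44062e-15 * (4.42 - 3.05) / 6.1e-03
J = 7.727e-13 kg/(m^2*s)


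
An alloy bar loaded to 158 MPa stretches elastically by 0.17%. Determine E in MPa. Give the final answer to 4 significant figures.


E = sigma / epsilon
epsilon = 0.17% = 1.7e-03
E = 158 / 1.7e-03
E = 92940 MPa


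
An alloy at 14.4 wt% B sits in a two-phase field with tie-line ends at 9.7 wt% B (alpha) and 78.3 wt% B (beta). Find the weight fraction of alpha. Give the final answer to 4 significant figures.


f_alpha = (C_beta - C0) / (C_beta - C_alpha)
f_alpha = (78.3 - 14.4) / (78.3 - 9.7)
f_alpha = 0.9315


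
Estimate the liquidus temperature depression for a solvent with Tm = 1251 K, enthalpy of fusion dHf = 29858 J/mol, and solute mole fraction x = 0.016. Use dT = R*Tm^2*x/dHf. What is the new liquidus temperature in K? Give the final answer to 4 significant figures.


dT = R*Tm^2*x / dHf
dT = 8.314 * 1251^2 * 0.016 / 29858
dT = 6.97243 K
T_new = 1251 - 6.97243 = 1244 K


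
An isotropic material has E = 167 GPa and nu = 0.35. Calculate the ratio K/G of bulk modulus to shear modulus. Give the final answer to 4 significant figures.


G = E / (2*(1+nu))
G = 167 / (2*(1+0.35)) = 61.8519 GPa
K = E / (3*(1-2*nu))
K = 167 / (3*(1-2*0.35)) = 185.556 GPa
K/G = 185.556 / 61.8519 = 3


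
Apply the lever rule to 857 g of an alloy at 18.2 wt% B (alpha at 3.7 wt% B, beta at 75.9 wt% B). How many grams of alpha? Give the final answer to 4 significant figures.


f_alpha = (C_beta - C0) / (C_beta - C_alpha)
f_alpha = (75.9 - 18.2) / (75.9 - 3.7) = 0.799169
m_alpha = f_alpha * m_total = 0.799169 * 857 = 684.9 g


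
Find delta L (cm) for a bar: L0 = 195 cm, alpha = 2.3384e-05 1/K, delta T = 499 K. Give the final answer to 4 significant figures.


dL = L0 * alpha * dT
dL = 195 * 2.3384e-05 * 499
dL = 2.275 cm


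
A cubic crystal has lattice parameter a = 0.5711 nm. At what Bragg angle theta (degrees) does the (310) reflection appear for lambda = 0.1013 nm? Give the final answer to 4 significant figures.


d = a / sqrt(h^2+k^2+l^2)
d = 0.5711 / sqrt(10) = 0.180598 nm
lambda = 2*d*sin(theta)  =>  sin(theta) = lambda / (2*d)
sin(theta) = 0.1013 / (2 * 0.180598) = 0.280458
theta = 16.29 deg


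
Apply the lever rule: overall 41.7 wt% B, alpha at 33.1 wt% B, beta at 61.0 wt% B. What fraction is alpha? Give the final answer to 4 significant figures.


f_alpha = (C_beta - C0) / (C_beta - C_alpha)
f_alpha = (61.0 - 41.7) / (61.0 - 33.1)
f_alpha = 0.6918


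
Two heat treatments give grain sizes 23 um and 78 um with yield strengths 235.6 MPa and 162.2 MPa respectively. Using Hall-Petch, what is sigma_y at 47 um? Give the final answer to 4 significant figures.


sigma_y = sigma0 + k / sqrt(d)
1/sqrt(d1) = 1/sqrt(2.3e-05) = 208.514;  1/sqrt(d2) = 113.228
k = (sigma1 - sigma2) / (1/sqrt(d1) - 1/sqrt(d2)) = (235.6 - 162.2) / (208.514 - 113.228) = 0.770307 MPa*m^0.5
sigma0 = sigma1 - k/sqrt(d1) = 235.6 - 0.770307*208.514 = 74.9799 MPa
sigma_y(d3) = 74.9799 + 0.770307 / sqrt(4.7e-05) = 187.3 MPa


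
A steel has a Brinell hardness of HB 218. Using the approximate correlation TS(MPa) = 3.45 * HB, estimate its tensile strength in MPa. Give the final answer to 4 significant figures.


TS (MPa) = 3.45 * HB
TS = 3.45 * 218
TS = 752.1 MPa


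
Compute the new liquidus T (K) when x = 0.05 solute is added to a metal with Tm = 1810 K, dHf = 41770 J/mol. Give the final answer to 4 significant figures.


dT = R*Tm^2*x / dHf
dT = 8.314 * 1810^2 * 0.05 / 41770
dT = 32.6041 K
T_new = 1810 - 32.6041 = 1777 K


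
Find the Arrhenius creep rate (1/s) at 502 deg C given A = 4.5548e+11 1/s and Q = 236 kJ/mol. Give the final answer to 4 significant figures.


rate = A * exp(-Q / (R*T))
T = 502 + 273.15 = 775.15 K
rate = 4.5548e+11 * exp(-236e3 / (8.314 * 775.15))
rate = 5.684e-05 1/s


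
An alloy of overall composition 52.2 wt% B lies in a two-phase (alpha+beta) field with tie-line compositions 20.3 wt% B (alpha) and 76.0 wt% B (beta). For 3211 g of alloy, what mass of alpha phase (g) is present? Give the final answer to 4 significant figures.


f_alpha = (C_beta - C0) / (C_beta - C_alpha)
f_alpha = (76.0 - 52.2) / (76.0 - 20.3) = 0.427289
m_alpha = f_alpha * m_total = 0.427289 * 3211 = 1372 g


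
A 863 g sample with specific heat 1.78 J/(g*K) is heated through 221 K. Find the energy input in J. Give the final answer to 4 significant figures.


Q = m * cp * dT
Q = 863 * 1.78 * 221
Q = 339500 J


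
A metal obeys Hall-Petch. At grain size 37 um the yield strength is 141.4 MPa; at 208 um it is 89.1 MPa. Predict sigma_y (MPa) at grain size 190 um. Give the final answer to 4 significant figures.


sigma_y = sigma0 + k / sqrt(d)
1/sqrt(d1) = 1/sqrt(3.7e-05) = 164.399;  1/sqrt(d2) = 69.3375
k = (sigma1 - sigma2) / (1/sqrt(d1) - 1/sqrt(d2)) = (141.4 - 89.1) / (164.399 - 69.3375) = 0.55017 MPa*m^0.5
sigma0 = sigma1 - k/sqrt(d1) = 141.4 - 0.55017*164.399 = 50.9525 MPa
sigma_y(d3) = 50.9525 + 0.55017 / sqrt(1.9e-04) = 90.87 MPa


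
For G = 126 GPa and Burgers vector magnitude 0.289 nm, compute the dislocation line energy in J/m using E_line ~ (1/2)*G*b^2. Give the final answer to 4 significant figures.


E = G*b^2/2
b = 0.289 nm = 2.89e-10 m
G = 126 GPa = 1.26e+11 Pa
E = 0.5 * 1.26e+11 * (2.89e-10)^2
E = 5.262e-09 J/m


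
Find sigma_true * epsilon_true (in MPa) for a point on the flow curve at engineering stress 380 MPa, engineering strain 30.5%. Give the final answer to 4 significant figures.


sigma_true = sigma_eng * (1 + epsilon_eng)
sigma_true = 380 * (1 + 0.305) = 495.9 MPa
epsilon_true = ln(1 + epsilon_eng)
epsilon_true = ln(1 + 0.305) = 0.266203
sigma_true * epsilon_true = 495.9 * 0.266203 = 132 MPa


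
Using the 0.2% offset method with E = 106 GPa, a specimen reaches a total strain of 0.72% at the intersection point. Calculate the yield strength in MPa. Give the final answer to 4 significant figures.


Offset strain = 0.002
Elastic strain at yield = total_strain - offset = 7.2e-03 - 0.002 = 5.2e-03
sigma_y = E * elastic_strain = 106000 * 5.2e-03
sigma_y = 551.2 MPa


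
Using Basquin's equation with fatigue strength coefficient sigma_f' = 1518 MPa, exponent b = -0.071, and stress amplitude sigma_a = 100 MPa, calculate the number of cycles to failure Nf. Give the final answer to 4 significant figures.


sigma_a = sigma_f' * (2*Nf)^b
2*Nf = (sigma_a / sigma_f')^(1/b)
2*Nf = (100 / 1518)^(1/-0.071)
2*Nf = 4.34141e+16
Nf = 2.171e+16 cycles


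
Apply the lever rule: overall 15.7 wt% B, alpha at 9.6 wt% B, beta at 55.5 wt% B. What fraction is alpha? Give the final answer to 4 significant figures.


f_alpha = (C_beta - C0) / (C_beta - C_alpha)
f_alpha = (55.5 - 15.7) / (55.5 - 9.6)
f_alpha = 0.8671


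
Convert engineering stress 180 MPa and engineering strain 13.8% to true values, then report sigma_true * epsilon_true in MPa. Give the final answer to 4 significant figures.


sigma_true = sigma_eng * (1 + epsilon_eng)
sigma_true = 180 * (1 + 0.138) = 204.84 MPa
epsilon_true = ln(1 + epsilon_eng)
epsilon_true = ln(1 + 0.138) = 0.129272
sigma_true * epsilon_true = 204.84 * 0.129272 = 26.48 MPa


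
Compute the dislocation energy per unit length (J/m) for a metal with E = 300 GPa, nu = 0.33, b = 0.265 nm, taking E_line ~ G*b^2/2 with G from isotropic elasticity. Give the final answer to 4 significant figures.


Step 1: G = E / (2*(1+nu))
G = 300 / (2*(1+0.33)) = 112.782 GPa = 1.12782e+11 Pa
Step 2: E_line = G*b^2/2
b = 0.265 nm = 2.65e-10 m
E_line = 0.5 * 1.12782e+11 * (2.65e-10)^2 = 3.96e-09 J/m


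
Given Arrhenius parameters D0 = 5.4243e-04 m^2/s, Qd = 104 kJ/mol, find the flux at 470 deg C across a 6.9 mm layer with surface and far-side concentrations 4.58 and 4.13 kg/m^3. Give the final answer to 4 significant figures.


Step 1: D = D0 * exp(-Qd/(R*T))
T = 470 + 273.15 = 743.15 K
D = 5.4243e-04 * exp(-104e3 / (8.314 * 743.15)) = 2.65529e-11 m^2/s
Step 2: J = D * (C1 - C2) / dx
J = 2.65529e-11 * (4.58 - 4.13) / 6.9e-03
J = 1.732e-09 kg/(m^2*s)


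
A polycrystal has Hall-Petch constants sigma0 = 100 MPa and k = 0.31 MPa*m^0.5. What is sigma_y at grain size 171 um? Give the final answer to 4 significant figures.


sigma_y = sigma0 + k / sqrt(d)
d = 171 um = 1.71e-04 m
sigma_y = 100 + 0.31 / sqrt(1.71e-04)
sigma_y = 123.7 MPa


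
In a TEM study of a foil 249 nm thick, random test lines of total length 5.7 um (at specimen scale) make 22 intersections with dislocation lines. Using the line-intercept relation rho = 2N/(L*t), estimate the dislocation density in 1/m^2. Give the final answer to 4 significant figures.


rho = 2N / (L * t)
L = 5.7 um = 5.7e-06 m, t = 249 nm = 2.49e-07 m
rho = 2 * 22 / (5.7e-06 * 2.49e-07)
rho = 3.1e+13 1/m^2


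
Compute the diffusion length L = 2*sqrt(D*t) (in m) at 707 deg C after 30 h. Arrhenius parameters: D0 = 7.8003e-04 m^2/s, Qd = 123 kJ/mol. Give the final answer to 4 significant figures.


Step 1: D = D0 * exp(-Qd/(R*T))
T = 980.15 K
D = 7.8003e-04 * exp(-123e3 / (8.314 * 980.15)) = 2.17219e-10 m^2/s
Step 2: L = 2*sqrt(D*t)
t = 30 h = 108000 s
L = 2*sqrt(2.17219e-10 * 108000) = 9.687e-03 m


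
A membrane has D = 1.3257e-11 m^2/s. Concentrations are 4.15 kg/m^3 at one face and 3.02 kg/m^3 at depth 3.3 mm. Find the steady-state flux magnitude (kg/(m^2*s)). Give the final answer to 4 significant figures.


J = -D * (dC/dx) = D * (C1 - C2) / dx
J = 1.3257e-11 * (4.15 - 3.02) / 3.3e-03
J = 4.54e-09 kg/(m^2*s)


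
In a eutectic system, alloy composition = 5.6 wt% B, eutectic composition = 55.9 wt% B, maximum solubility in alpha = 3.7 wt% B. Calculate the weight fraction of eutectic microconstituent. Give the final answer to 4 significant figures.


f_primary = (C_e - C0) / (C_e - C_alpha_max)
f_primary = (55.9 - 5.6) / (55.9 - 3.7)
f_primary = 0.963602
f_eutectic = 1 - 0.963602 = 0.0364


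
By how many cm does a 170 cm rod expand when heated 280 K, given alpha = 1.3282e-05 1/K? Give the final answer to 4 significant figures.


dL = L0 * alpha * dT
dL = 170 * 1.3282e-05 * 280
dL = 0.6322 cm


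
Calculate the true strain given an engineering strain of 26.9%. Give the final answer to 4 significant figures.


epsilon_true = ln(1 + epsilon_eng)
epsilon_true = ln(1 + 0.269)
epsilon_true = 0.2382


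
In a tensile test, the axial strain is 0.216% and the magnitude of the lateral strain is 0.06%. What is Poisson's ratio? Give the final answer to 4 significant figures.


nu = -epsilon_lat / epsilon_axial
Lateral strain is contraction (negative), so using magnitudes:
nu = 0.06 / 0.216
nu = 0.2778


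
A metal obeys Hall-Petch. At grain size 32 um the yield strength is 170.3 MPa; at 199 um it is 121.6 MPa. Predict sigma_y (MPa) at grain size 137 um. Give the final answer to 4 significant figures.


sigma_y = sigma0 + k / sqrt(d)
1/sqrt(d1) = 1/sqrt(3.2e-05) = 176.777;  1/sqrt(d2) = 70.8881
k = (sigma1 - sigma2) / (1/sqrt(d1) - 1/sqrt(d2)) = (170.3 - 121.6) / (176.777 - 70.8881) = 0.459917 MPa*m^0.5
sigma0 = sigma1 - k/sqrt(d1) = 170.3 - 0.459917*176.777 = 88.9973 MPa
sigma_y(d3) = 88.9973 + 0.459917 / sqrt(1.37e-04) = 128.3 MPa


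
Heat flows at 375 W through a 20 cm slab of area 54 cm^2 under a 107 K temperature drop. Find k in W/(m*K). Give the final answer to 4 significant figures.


k = Q*L / (A*dT)
L = 0.2 m, A = 5.4e-03 m^2
k = 375 * 0.2 / (5.4e-03 * 107)
k = 129.8 W/(m*K)


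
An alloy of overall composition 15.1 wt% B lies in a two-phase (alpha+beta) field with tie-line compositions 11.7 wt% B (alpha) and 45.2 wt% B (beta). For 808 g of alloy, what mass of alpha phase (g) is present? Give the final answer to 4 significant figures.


f_alpha = (C_beta - C0) / (C_beta - C_alpha)
f_alpha = (45.2 - 15.1) / (45.2 - 11.7) = 0.898507
m_alpha = f_alpha * m_total = 0.898507 * 808 = 726 g


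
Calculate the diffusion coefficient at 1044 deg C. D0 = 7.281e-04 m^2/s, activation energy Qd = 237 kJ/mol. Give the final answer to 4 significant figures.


D = D0 * exp(-Qd / (R*T))
T = 1317.15 K
D = 7.281e-04 * exp(-237e3 / (8.314 * 1317.15))
D = 2.904e-13 m^2/s


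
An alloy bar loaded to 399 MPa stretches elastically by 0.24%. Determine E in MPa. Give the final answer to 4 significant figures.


E = sigma / epsilon
epsilon = 0.24% = 2.4e-03
E = 399 / 2.4e-03
E = 166300 MPa


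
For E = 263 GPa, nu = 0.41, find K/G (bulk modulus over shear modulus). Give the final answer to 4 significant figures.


G = E / (2*(1+nu))
G = 263 / (2*(1+0.41)) = 93.2624 GPa
K = E / (3*(1-2*nu))
K = 263 / (3*(1-2*0.41)) = 487.037 GPa
K/G = 487.037 / 93.2624 = 5.222


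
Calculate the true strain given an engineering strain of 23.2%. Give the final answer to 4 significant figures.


epsilon_true = ln(1 + epsilon_eng)
epsilon_true = ln(1 + 0.232)
epsilon_true = 0.2086


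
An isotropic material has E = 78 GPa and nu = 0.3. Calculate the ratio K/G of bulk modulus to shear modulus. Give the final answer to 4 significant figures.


G = E / (2*(1+nu))
G = 78 / (2*(1+0.3)) = 30 GPa
K = E / (3*(1-2*nu))
K = 78 / (3*(1-2*0.3)) = 65 GPa
K/G = 65 / 30 = 2.167


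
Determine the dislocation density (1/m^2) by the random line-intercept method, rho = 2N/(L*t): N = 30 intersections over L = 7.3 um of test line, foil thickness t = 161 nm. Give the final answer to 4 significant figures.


rho = 2N / (L * t)
L = 7.3 um = 7.3e-06 m, t = 161 nm = 1.61e-07 m
rho = 2 * 30 / (7.3e-06 * 1.61e-07)
rho = 5.105e+13 1/m^2


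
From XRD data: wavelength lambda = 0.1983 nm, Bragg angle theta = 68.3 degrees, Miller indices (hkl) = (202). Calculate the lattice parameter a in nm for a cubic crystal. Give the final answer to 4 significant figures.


d = lambda / (2*sin(theta))
d = 0.1983 / (2*sin(68.3 deg))
d = 0.106712 nm
a = d * sqrt(h^2+k^2+l^2) = 0.106712 * sqrt(8)
a = 0.3018 nm


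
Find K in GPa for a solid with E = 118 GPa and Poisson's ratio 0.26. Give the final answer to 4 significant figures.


K = E / (3*(1-2*nu))
K = 118 / (3*(1-2*0.26))
K = 81.94 GPa


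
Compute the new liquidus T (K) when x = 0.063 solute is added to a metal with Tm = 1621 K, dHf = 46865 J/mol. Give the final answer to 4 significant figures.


dT = R*Tm^2*x / dHf
dT = 8.314 * 1621^2 * 0.063 / 46865
dT = 29.3676 K
T_new = 1621 - 29.3676 = 1592 K


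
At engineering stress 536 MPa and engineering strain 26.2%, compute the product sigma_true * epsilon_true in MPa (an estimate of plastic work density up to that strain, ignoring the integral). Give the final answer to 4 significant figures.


sigma_true = sigma_eng * (1 + epsilon_eng)
sigma_true = 536 * (1 + 0.262) = 676.432 MPa
epsilon_true = ln(1 + epsilon_eng)
epsilon_true = ln(1 + 0.262) = 0.232698
sigma_true * epsilon_true = 676.432 * 0.232698 = 157.4 MPa


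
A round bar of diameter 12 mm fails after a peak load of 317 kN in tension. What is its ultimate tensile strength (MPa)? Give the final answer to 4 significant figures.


A0 = pi*(d/2)^2 = pi*(12/2)^2 = 113.097 mm^2
UTS = F_max / A0 = 317*1000 / 113.097
UTS = 2803 MPa


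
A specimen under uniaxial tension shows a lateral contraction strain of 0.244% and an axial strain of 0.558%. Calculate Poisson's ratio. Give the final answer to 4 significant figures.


nu = -epsilon_lat / epsilon_axial
Lateral strain is contraction (negative), so using magnitudes:
nu = 0.244 / 0.558
nu = 0.4373


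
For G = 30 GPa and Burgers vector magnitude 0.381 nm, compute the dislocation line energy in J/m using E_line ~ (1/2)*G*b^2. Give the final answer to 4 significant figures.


E = G*b^2/2
b = 0.381 nm = 3.81e-10 m
G = 30 GPa = 3e+10 Pa
E = 0.5 * 3e+10 * (3.81e-10)^2
E = 2.177e-09 J/m


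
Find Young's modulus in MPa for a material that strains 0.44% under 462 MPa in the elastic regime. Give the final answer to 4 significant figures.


E = sigma / epsilon
epsilon = 0.44% = 4.4e-03
E = 462 / 4.4e-03
E = 105000 MPa


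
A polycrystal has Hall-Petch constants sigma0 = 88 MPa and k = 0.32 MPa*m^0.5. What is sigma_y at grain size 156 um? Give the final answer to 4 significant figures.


sigma_y = sigma0 + k / sqrt(d)
d = 156 um = 1.56e-04 m
sigma_y = 88 + 0.32 / sqrt(1.56e-04)
sigma_y = 113.6 MPa


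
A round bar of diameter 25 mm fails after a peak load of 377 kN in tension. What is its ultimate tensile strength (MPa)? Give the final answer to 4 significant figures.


A0 = pi*(d/2)^2 = pi*(25/2)^2 = 490.874 mm^2
UTS = F_max / A0 = 377*1000 / 490.874
UTS = 768 MPa


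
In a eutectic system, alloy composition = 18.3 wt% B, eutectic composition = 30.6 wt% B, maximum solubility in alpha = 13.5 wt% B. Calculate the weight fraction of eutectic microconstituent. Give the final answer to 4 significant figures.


f_primary = (C_e - C0) / (C_e - C_alpha_max)
f_primary = (30.6 - 18.3) / (30.6 - 13.5)
f_primary = 0.719298
f_eutectic = 1 - 0.719298 = 0.2807


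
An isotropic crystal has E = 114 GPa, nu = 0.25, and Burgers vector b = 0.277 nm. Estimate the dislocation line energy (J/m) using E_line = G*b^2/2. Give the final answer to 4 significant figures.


Step 1: G = E / (2*(1+nu))
G = 114 / (2*(1+0.25)) = 45.6 GPa = 4.56e+10 Pa
Step 2: E_line = G*b^2/2
b = 0.277 nm = 2.77e-10 m
E_line = 0.5 * 4.56e+10 * (2.77e-10)^2 = 1.749e-09 J/m


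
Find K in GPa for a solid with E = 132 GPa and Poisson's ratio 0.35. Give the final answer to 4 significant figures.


K = E / (3*(1-2*nu))
K = 132 / (3*(1-2*0.35))
K = 146.7 GPa


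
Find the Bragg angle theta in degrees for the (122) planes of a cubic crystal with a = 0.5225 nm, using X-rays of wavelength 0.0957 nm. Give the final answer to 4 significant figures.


d = a / sqrt(h^2+k^2+l^2)
d = 0.5225 / sqrt(9) = 0.174167 nm
lambda = 2*d*sin(theta)  =>  sin(theta) = lambda / (2*d)
sin(theta) = 0.0957 / (2 * 0.174167) = 0.274737
theta = 15.95 deg


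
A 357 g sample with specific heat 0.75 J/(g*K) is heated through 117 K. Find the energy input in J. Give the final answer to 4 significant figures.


Q = m * cp * dT
Q = 357 * 0.75 * 117
Q = 31330 J


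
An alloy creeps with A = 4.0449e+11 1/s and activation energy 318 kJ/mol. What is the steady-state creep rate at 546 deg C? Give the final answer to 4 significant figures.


rate = A * exp(-Q / (R*T))
T = 546 + 273.15 = 819.15 K
rate = 4.0449e+11 * exp(-318e3 / (8.314 * 819.15))
rate = 2.13e-09 1/s


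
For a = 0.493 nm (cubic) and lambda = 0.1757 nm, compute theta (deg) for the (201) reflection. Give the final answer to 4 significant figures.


d = a / sqrt(h^2+k^2+l^2)
d = 0.493 / sqrt(5) = 0.220476 nm
lambda = 2*d*sin(theta)  =>  sin(theta) = lambda / (2*d)
sin(theta) = 0.1757 / (2 * 0.220476) = 0.398456
theta = 23.48 deg


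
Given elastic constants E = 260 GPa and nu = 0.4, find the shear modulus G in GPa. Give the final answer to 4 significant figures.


G = E / (2*(1+nu))
G = 260 / (2*(1+0.4))
G = 92.86 GPa


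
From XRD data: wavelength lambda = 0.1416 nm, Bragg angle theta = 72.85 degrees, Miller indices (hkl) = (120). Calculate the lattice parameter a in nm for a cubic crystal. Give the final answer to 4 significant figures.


d = lambda / (2*sin(theta))
d = 0.1416 / (2*sin(72.85 deg))
d = 0.0740945 nm
a = d * sqrt(h^2+k^2+l^2) = 0.0740945 * sqrt(5)
a = 0.1657 nm


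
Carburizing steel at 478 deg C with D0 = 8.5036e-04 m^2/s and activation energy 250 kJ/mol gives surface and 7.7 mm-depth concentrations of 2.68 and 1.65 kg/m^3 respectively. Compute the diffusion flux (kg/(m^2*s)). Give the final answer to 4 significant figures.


Step 1: D = D0 * exp(-Qd/(R*T))
T = 478 + 273.15 = 751.15 K
D = 8.5036e-04 * exp(-250e3 / (8.314 * 751.15)) = 3.50014e-21 m^2/s
Step 2: J = D * (C1 - C2) / dx
J = 3.50014e-21 * (2.68 - 1.65) / 7.7e-03
J = 4.682e-19 kg/(m^2*s)


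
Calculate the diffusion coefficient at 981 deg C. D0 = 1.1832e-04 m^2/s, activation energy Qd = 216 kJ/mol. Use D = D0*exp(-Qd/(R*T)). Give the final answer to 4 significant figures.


D = D0 * exp(-Qd / (R*T))
T = 1254.15 K
D = 1.1832e-04 * exp(-216e3 / (8.314 * 1254.15))
D = 1.192e-13 m^2/s


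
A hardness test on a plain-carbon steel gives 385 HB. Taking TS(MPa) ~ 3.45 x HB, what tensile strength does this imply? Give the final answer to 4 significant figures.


TS (MPa) = 3.45 * HB
TS = 3.45 * 385
TS = 1328 MPa


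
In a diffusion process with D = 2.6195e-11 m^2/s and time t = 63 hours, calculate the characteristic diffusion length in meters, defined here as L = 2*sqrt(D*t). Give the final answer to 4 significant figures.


t = 63 hr = 226800 s
Diffusion length = 2*sqrt(D*t)
= 2*sqrt(2.6195e-11 * 226800)
= 4.875e-03 m


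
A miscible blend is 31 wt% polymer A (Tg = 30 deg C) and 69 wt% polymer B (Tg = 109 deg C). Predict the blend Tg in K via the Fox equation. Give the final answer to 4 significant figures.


1/Tg = w1/Tg1 + w2/Tg2 (in Kelvin)
Tg1 = 303.15 K, Tg2 = 382.15 K
1/Tg = 0.31/303.15 + 0.69/382.15
Tg = 353.6 K
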